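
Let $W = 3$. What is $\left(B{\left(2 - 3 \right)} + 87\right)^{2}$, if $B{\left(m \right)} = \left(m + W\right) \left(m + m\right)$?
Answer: $6889$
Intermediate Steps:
$B{\left(m \right)} = 2 m \left(3 + m\right)$ ($B{\left(m \right)} = \left(m + 3\right) \left(m + m\right) = \left(3 + m\right) 2 m = 2 m \left(3 + m\right)$)
$\left(B{\left(2 - 3 \right)} + 87\right)^{2} = \left(2 \left(2 - 3\right) \left(3 + \left(2 - 3\right)\right) + 87\right)^{2} = \left(2 \left(-1\right) \left(3 - 1\right) + 87\right)^{2} = \left(2 \left(-1\right) 2 + 87\right)^{2} = \left(-4 + 87\right)^{2} = 83^{2} = 6889$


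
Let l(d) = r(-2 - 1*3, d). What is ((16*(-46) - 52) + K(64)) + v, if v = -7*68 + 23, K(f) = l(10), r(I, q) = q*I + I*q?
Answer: -1341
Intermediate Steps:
r(I, q) = 2*I*q (r(I, q) = I*q + I*q = 2*I*q)
l(d) = -10*d (l(d) = 2*(-2 - 1*3)*d = 2*(-2 - 3)*d = 2*(-5)*d = -10*d)
K(f) = -100 (K(f) = -10*10 = -100)
v = -453 (v = -476 + 23 = -453)
((16*(-46) - 52) + K(64)) + v = ((16*(-46) - 52) - 100) - 453 = ((-736 - 52) - 100) - 453 = (-788 - 100) - 453 = -888 - 453 = -1341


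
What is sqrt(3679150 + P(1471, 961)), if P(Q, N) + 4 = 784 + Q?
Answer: sqrt(3681401) ≈ 1918.7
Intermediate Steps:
P(Q, N) = 780 + Q (P(Q, N) = -4 + (784 + Q) = 780 + Q)
sqrt(3679150 + P(1471, 961)) = sqrt(3679150 + (780 + 1471)) = sqrt(3679150 + 2251) = sqrt(3681401)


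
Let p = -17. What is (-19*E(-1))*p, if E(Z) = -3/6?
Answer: -323/2 ≈ -161.50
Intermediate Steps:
E(Z) = -1/2 (E(Z) = -3*1/6 = -1/2)
(-19*E(-1))*p = -19*(-1/2)*(-17) = (19/2)*(-17) = -323/2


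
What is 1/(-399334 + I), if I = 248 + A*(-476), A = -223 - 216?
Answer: -1/190122 ≈ -5.2598e-6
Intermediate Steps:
A = -439
I = 209212 (I = 248 - 439*(-476) = 248 + 208964 = 209212)
1/(-399334 + I) = 1/(-399334 + 209212) = 1/(-190122) = -1/190122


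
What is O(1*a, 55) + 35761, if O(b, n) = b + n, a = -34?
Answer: 35782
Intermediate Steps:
O(1*a, 55) + 35761 = (1*(-34) + 55) + 35761 = (-34 + 55) + 35761 = 21 + 35761 = 35782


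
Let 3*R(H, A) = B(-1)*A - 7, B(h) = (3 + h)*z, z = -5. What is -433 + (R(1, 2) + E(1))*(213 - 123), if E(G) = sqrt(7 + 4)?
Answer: -1243 + 90*sqrt(11) ≈ -944.50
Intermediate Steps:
B(h) = -15 - 5*h (B(h) = (3 + h)*(-5) = -15 - 5*h)
E(G) = sqrt(11)
R(H, A) = -7/3 - 10*A/3 (R(H, A) = ((-15 - 5*(-1))*A - 7)/3 = ((-15 + 5)*A - 7)/3 = (-10*A - 7)/3 = (-7 - 10*A)/3 = -7/3 - 10*A/3)
-433 + (R(1, 2) + E(1))*(213 - 123) = -433 + ((-7/3 - 10/3*2) + sqrt(11))*(213 - 123) = -433 + ((-7/3 - 20/3) + sqrt(11))*90 = -433 + (-9 + sqrt(11))*90 = -433 + (-810 + 90*sqrt(11)) = -1243 + 90*sqrt(11)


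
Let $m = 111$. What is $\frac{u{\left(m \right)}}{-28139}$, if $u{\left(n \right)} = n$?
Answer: $- \frac{111}{28139} \approx -0.0039447$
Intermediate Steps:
$\frac{u{\left(m \right)}}{-28139} = \frac{111}{-28139} = 111 \left(- \frac{1}{28139}\right) = - \frac{111}{28139}$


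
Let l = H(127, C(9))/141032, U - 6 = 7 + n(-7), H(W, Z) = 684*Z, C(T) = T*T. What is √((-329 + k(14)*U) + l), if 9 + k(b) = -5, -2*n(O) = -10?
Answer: I*√2497467734/2074 ≈ 24.096*I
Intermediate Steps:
C(T) = T²
n(O) = 5 (n(O) = -½*(-10) = 5)
k(b) = -14 (k(b) = -9 - 5 = -14)
U = 18 (U = 6 + (7 + 5) = 6 + 12 = 18)
l = 13851/35258 (l = (684*9²)/141032 = (684*81)*(1/141032) = 55404*(1/141032) = 13851/35258 ≈ 0.39285)
√((-329 + k(14)*U) + l) = √((-329 - 14*18) + 13851/35258) = √((-329 - 252) + 13851/35258) = √(-581 + 13851/35258) = √(-20471047/35258) = I*√2497467734/2074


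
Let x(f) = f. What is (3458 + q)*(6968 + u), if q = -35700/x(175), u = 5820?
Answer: 41612152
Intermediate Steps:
q = -204 (q = -35700/175 = -35700*1/175 = -204)
(3458 + q)*(6968 + u) = (3458 - 204)*(6968 + 5820) = 3254*12788 = 41612152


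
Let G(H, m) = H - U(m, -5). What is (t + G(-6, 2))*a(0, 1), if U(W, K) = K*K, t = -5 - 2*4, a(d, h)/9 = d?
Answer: 0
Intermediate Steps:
a(d, h) = 9*d
t = -13 (t = -5 - 8 = -13)
U(W, K) = K**2
G(H, m) = -25 + H (G(H, m) = H - 1*(-5)**2 = H - 1*25 = H - 25 = -25 + H)
(t + G(-6, 2))*a(0, 1) = (-13 + (-25 - 6))*(9*0) = (-13 - 31)*0 = -44*0 = 0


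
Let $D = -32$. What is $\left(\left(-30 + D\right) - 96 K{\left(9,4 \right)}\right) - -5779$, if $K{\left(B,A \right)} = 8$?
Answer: $4949$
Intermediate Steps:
$\left(\left(-30 + D\right) - 96 K{\left(9,4 \right)}\right) - -5779 = \left(\left(-30 - 32\right) - 768\right) - -5779 = \left(-62 - 768\right) + 5779 = -830 + 5779 = 4949$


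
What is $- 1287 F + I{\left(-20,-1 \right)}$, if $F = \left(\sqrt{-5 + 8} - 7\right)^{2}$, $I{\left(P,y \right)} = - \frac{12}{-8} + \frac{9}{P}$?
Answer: $- \frac{1338459}{20} + 18018 \sqrt{3} \approx -35715.0$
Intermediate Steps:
$I{\left(P,y \right)} = \frac{3}{2} + \frac{9}{P}$ ($I{\left(P,y \right)} = \left(-12\right) \left(- \frac{1}{8}\right) + \frac{9}{P} = \frac{3}{2} + \frac{9}{P}$)
$F = \left(-7 + \sqrt{3}\right)^{2}$ ($F = \left(\sqrt{3} - 7\right)^{2} = \left(-7 + \sqrt{3}\right)^{2} \approx 27.751$)
$- 1287 F + I{\left(-20,-1 \right)} = - 1287 \left(7 - \sqrt{3}\right)^{2} + \left(\frac{3}{2} + \frac{9}{-20}\right) = - 1287 \left(7 - \sqrt{3}\right)^{2} + \left(\frac{3}{2} + 9 \left(- \frac{1}{20}\right)\right) = - 1287 \left(7 - \sqrt{3}\right)^{2} + \left(\frac{3}{2} - \frac{9}{20}\right) = - 1287 \left(7 - \sqrt{3}\right)^{2} + \frac{21}{20} = \frac{21}{20} - 1287 \left(7 - \sqrt{3}\right)^{2}$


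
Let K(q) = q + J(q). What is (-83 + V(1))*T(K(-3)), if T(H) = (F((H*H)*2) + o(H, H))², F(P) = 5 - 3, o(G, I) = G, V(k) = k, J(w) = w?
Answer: -1312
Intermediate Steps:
K(q) = 2*q (K(q) = q + q = 2*q)
F(P) = 2
T(H) = (2 + H)²
(-83 + V(1))*T(K(-3)) = (-83 + 1)*(2 + 2*(-3))² = -82*(2 - 6)² = -82*(-4)² = -82*16 = -1312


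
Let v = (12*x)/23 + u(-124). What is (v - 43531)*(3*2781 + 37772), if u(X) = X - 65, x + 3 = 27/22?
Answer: -22178094970/11 ≈ -2.0162e+9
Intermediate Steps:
x = -39/22 (x = -3 + 27/22 = -39/22 ≈ -1.7727)
u(X) = -65 + X
v = -48051/253 (v = (12*(-39/22))/23 + (-65 - 124) = -234/11*1/23 - 189 = -234/253 - 189 = -48051/253 ≈ -189.92)
(v - 43531)*(3*2781 + 37772) = (-48051/253 - 43531)*(3*2781 + 37772) = -11061394*(8343 + 37772)/253 = -11061394/253*46115 = -22178094970/11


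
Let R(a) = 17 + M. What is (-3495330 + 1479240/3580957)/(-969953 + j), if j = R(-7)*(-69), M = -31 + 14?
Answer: 12516624951570/3473359985021 ≈ 3.6036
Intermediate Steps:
M = -17
R(a) = 0 (R(a) = 17 - 17 = 0)
j = 0 (j = 0*(-69) = 0)
(-3495330 + 1479240/3580957)/(-969953 + j) = (-3495330 + 1479240/3580957)/(-969953 + 0) = (-3495330 + 1479240*(1/3580957))/(-969953) = (-3495330 + 1479240/3580957)*(-1/969953) = -12516624951570/3580957*(-1/969953) = 12516624951570/3473359985021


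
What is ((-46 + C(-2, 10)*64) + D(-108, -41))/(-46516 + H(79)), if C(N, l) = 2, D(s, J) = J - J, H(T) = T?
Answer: -82/46437 ≈ -0.0017658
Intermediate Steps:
D(s, J) = 0
((-46 + C(-2, 10)*64) + D(-108, -41))/(-46516 + H(79)) = ((-46 + 2*64) + 0)/(-46516 + 79) = ((-46 + 128) + 0)/(-46437) = (82 + 0)*(-1/46437) = 82*(-1/46437) = -82/46437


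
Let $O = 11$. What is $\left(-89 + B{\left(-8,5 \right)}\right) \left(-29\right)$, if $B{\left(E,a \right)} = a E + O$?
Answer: $3422$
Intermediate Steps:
$B{\left(E,a \right)} = 11 + E a$ ($B{\left(E,a \right)} = a E + 11 = E a + 11 = 11 + E a$)
$\left(-89 + B{\left(-8,5 \right)}\right) \left(-29\right) = \left(-89 + \left(11 - 40\right)\right) \left(-29\right) = \left(-89 - 29\right) \left(-29\right) = \left(-118\right) \left(-29\right) = 3422$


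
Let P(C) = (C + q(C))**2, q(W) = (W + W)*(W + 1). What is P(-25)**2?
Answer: 1906125390625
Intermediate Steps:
q(W) = 2*W*(1 + W) (q(W) = (2*W)*(1 + W) = 2*W*(1 + W))
P(C) = (C + 2*C*(1 + C))**2
P(-25)**2 = ((-25)**2*(3 + 2*(-25))**2)**2 = (625*(3 - 50)**2)**2 = (625*(-47)**2)**2 = (625*2209)**2 = 1380625**2 = 1906125390625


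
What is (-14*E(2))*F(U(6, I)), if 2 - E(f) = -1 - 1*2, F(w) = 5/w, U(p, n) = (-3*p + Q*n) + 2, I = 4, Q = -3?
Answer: 25/2 ≈ 12.500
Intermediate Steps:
U(p, n) = 2 - 3*n - 3*p (U(p, n) = (-3*p - 3*n) + 2 = (-3*n - 3*p) + 2 = 2 - 3*n - 3*p)
E(f) = 5 (E(f) = 2 - (-1 - 1*2) = 2 - (-1 - 2) = 2 - 1*(-3) = 2 + 3 = 5)
(-14*E(2))*F(U(6, I)) = (-14*5)*(5/(2 - 3*4 - 3*6)) = -350/(2 - 12 - 18) = -350/(-28) = -350*(-1)/28 = -70*(-5/28) = 25/2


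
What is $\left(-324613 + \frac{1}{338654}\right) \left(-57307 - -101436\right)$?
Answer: $- \frac{4851166761970229}{338654} \approx -1.4325 \cdot 10^{10}$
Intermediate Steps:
$\left(-324613 + \frac{1}{338654}\right) \left(-57307 - -101436\right) = \left(-324613 + \frac{1}{338654}\right) \left(-57307 + 101436\right) = \left(- \frac{109931490901}{338654}\right) 44129 = - \frac{4851166761970229}{338654}$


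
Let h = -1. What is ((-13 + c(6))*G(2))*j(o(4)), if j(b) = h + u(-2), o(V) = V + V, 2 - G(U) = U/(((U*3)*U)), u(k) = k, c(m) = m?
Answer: 77/2 ≈ 38.500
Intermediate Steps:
G(U) = 2 - 1/(3*U) (G(U) = 2 - U/((U*3)*U) = 2 - U/((3*U)*U) = 2 - U/(3*U²) = 2 - U*1/(3*U²) = 2 - 1/(3*U))
o(V) = 2*V
j(b) = -3 (j(b) = -1 - 2 = -3)
((-13 + c(6))*G(2))*j(o(4)) = ((-13 + 6)*(2 - ⅓/2))*(-3) = -7*(2 - ⅓*½)*(-3) = -7*(2 - ⅙)*(-3) = -7*11/6*(-3) = -77/6*(-3) = 77/2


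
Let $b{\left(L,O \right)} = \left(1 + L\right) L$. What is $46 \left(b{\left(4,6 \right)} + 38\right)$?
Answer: $2668$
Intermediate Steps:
$b{\left(L,O \right)} = L \left(1 + L\right)$
$46 \left(b{\left(4,6 \right)} + 38\right) = 46 \left(4 \left(1 + 4\right) + 38\right) = 46 \left(4 \cdot 5 + 38\right) = 46 \left(20 + 38\right) = 46 \cdot 58 = 2668$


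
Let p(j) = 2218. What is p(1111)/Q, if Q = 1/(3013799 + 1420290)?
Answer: 9834809402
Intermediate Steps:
Q = 1/4434089 ≈ 2.2553e-7
p(1111)/Q = 2218/(1/4434089) = 2218*4434089 = 9834809402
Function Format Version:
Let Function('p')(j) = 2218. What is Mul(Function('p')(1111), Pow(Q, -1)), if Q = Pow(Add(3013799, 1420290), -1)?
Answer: 9834809402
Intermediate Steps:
Q = Rational(1, 4434089) (Q = Pow(4434089, -1) = Rational(1, 4434089) ≈ 2.2553e-7)
Mul(Function('p')(1111), Pow(Q, -1)) = Mul(2218, Pow(Rational(1, 4434089), -1)) = Mul(2218, 4434089) = 9834809402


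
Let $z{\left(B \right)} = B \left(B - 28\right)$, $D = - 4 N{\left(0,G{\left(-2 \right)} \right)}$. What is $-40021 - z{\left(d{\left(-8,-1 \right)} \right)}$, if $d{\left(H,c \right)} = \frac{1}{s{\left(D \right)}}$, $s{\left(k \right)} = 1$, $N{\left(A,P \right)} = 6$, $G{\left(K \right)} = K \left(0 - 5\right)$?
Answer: $-39994$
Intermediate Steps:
$G{\left(K \right)} = - 5 K$ ($G{\left(K \right)} = K \left(-5\right) = - 5 K$)
$D = -24$ ($D = \left(-4\right) 6 = -24$)
$d{\left(H,c \right)} = 1$ ($d{\left(H,c \right)} = 1^{-1} = 1$)
$z{\left(B \right)} = B \left(-28 + B\right)$
$-40021 - z{\left(d{\left(-8,-1 \right)} \right)} = -40021 - 1 \left(-28 + 1\right) = -40021 - 1 \left(-27\right) = -40021 - -27 = -40021 + 27 = -39994$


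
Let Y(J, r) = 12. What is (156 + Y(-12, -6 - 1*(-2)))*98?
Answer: 16464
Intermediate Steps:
(156 + Y(-12, -6 - 1*(-2)))*98 = (156 + 12)*98 = 168*98 = 16464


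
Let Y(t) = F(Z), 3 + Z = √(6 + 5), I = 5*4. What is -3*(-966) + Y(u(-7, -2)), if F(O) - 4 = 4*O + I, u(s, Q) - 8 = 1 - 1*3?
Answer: 2910 + 4*√11 ≈ 2923.3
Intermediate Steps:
u(s, Q) = 6 (u(s, Q) = 8 + (1 - 1*3) = 8 + (1 - 3) = 8 - 2 = 6)
I = 20
Z = -3 + √11 (Z = -3 + √(6 + 5) = -3 + √11 ≈ 0.31662)
F(O) = 24 + 4*O (F(O) = 4 + (4*O + 20) = 4 + (20 + 4*O) = 24 + 4*O)
Y(t) = 12 + 4*√11 (Y(t) = 24 + 4*(-3 + √11) = 24 + (-12 + 4*√11) = 12 + 4*√11)
-3*(-966) + Y(u(-7, -2)) = -3*(-966) + (12 + 4*√11) = 2898 + (12 + 4*√11) = 2910 + 4*√11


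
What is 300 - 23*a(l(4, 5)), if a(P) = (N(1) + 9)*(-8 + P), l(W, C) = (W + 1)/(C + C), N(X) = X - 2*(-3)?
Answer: 3060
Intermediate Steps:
N(X) = 6 + X (N(X) = X + 6 = 6 + X)
l(W, C) = (1 + W)/(2*C) (l(W, C) = (1 + W)/((2*C)) = (1 + W)*(1/(2*C)) = (1 + W)/(2*C))
a(P) = -128 + 16*P (a(P) = ((6 + 1) + 9)*(-8 + P) = (7 + 9)*(-8 + P) = 16*(-8 + P) = -128 + 16*P)
300 - 23*a(l(4, 5)) = 300 - 23*(-128 + 16*((½)*(1 + 4)/5)) = 300 - 23*(-128 + 16*((½)*(⅕)*5)) = 300 - 23*(-128 + 16*(½)) = 300 - 23*(-128 + 8) = 300 - 23*(-120) = 300 + 2760 = 3060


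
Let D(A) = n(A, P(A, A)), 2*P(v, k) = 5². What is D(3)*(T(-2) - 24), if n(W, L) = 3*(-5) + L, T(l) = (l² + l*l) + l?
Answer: 45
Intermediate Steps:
P(v, k) = 25/2 (P(v, k) = (½)*5² = (½)*25 = 25/2)
T(l) = l + 2*l² (T(l) = (l² + l²) + l = 2*l² + l = l + 2*l²)
n(W, L) = -15 + L
D(A) = -5/2 (D(A) = -15 + 25/2 = -5/2)
D(3)*(T(-2) - 24) = -5*(-2*(1 + 2*(-2)) - 24)/2 = -5*(-2*(1 - 4) - 24)/2 = -5*(-2*(-3) - 24)/2 = -5*(6 - 24)/2 = -5/2*(-18) = 45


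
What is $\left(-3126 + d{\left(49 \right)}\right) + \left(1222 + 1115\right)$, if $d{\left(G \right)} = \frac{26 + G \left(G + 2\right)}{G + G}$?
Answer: $- \frac{74797}{98} \approx -763.23$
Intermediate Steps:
$d{\left(G \right)} = \frac{26 + G \left(2 + G\right)}{2 G}$
$\left(-3126 + d{\left(49 \right)}\right) + \left(1222 + 1115\right) = \left(-3126 + \left(1 + \frac{1}{2} \cdot 49 + \frac{13}{49}\right)\right) + \left(1222 + 1115\right) = \left(-3126 + \left(1 + \frac{49}{2} + 13 \cdot \frac{1}{49}\right)\right) + 2337 = \left(-3126 + \left(1 + \frac{49}{2} + \frac{13}{49}\right)\right) + 2337 = \left(-3126 + \frac{2525}{98}\right) + 2337 = - \frac{303823}{98} + 2337 = - \frac{74797}{98}$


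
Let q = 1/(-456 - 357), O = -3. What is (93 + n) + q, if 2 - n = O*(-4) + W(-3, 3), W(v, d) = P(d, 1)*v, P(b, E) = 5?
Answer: 79673/813 ≈ 97.999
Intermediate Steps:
q = -1/813 (q = 1/(-813) = -1/813 ≈ -0.0012300)
W(v, d) = 5*v
n = 5 (n = 2 - (-3*(-4) + 5*(-3)) = 2 - (12 - 15) = 2 - 1*(-3) = 2 + 3 = 5)
(93 + n) + q = (93 + 5) - 1/813 = 98 - 1/813 = 79673/813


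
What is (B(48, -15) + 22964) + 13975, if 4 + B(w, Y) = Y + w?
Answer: 36968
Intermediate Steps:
B(w, Y) = -4 + Y + w (B(w, Y) = -4 + (Y + w) = -4 + Y + w)
(B(48, -15) + 22964) + 13975 = ((-4 - 15 + 48) + 22964) + 13975 = (29 + 22964) + 13975 = 22993 + 13975 = 36968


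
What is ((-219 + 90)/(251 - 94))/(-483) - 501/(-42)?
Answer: 603123/50554 ≈ 11.930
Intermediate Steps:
((-219 + 90)/(251 - 94))/(-483) - 501/(-42) = -129/157*(-1/483) - 501*(-1/42) = -129*1/157*(-1/483) + 167/14 = -129/157*(-1/483) + 167/14 = 43/25277 + 167/14 = 603123/50554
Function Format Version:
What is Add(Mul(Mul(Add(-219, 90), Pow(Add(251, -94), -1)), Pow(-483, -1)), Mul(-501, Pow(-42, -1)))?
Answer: Rational(603123, 50554) ≈ 11.930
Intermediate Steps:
Add(Mul(Mul(Add(-219, 90), Pow(Add(251, -94), -1)), Pow(-483, -1)), Mul(-501, Pow(-42, -1))) = Add(Mul(Mul(-129, Pow(157, -1)), Rational(-1, 483)), Mul(-501, Rational(-1, 42))) = Add(Mul(Mul(-129, Rational(1, 157)), Rational(-1, 483)), Rational(167, 14)) = Add(Mul(Rational(-129, 157), Rational(-1, 483)), Rational(167, 14)) = Add(Rational(43, 25277), Rational(167, 14)) = Rational(603123, 50554)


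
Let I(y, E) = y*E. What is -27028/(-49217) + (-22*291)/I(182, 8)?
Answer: -2813617/731224 ≈ -3.8478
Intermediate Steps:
I(y, E) = E*y
-27028/(-49217) + (-22*291)/I(182, 8) = -27028/(-49217) + (-22*291)/((8*182)) = -27028*(-1/49217) - 6402/1456 = 27028/49217 - 6402*1/1456 = 27028/49217 - 3201/728 = -2813617/731224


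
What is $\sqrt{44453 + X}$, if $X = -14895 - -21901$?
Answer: $\sqrt{51459} \approx 226.85$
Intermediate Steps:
$X = 7006$ ($X = -14895 + 21901 = 7006$)
$\sqrt{44453 + X} = \sqrt{44453 + 7006} = \sqrt{51459}$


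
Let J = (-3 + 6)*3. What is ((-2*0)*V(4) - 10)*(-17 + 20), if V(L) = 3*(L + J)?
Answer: -30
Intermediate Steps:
J = 9 (J = 3*3 = 9)
V(L) = 27 + 3*L (V(L) = 3*(L + 9) = 3*(9 + L) = 27 + 3*L)
((-2*0)*V(4) - 10)*(-17 + 20) = ((-2*0)*(27 + 3*4) - 10)*(-17 + 20) = (0*(27 + 12) - 10)*3 = (0*39 - 10)*3 = (0 - 10)*3 = -10*3 = -30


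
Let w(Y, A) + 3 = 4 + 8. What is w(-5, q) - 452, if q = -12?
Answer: -443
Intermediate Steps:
w(Y, A) = 9 (w(Y, A) = -3 + (4 + 8) = -3 + 12 = 9)
w(-5, q) - 452 = 9 - 452 = -443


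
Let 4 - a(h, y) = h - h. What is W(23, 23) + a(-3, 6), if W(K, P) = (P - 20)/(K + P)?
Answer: 187/46 ≈ 4.0652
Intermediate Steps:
a(h, y) = 4 (a(h, y) = 4 - (h - h) = 4 - 1*0 = 4 + 0 = 4)
W(K, P) = (-20 + P)/(K + P)
W(23, 23) + a(-3, 6) = (-20 + 23)/(23 + 23) + 4 = 3/46 + 4 = 187/46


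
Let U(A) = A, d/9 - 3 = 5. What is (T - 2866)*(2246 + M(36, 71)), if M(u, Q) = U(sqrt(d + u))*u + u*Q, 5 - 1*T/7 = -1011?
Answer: 20389292 + 917136*sqrt(3) ≈ 2.1978e+7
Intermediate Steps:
d = 72 (d = 27 + 9*5 = 27 + 45 = 72)
T = 7112 (T = 35 - 7*(-1011) = 35 + 7077 = 7112)
M(u, Q) = Q*u + u*sqrt(72 + u) (M(u, Q) = sqrt(72 + u)*u + u*Q = u*sqrt(72 + u) + Q*u = Q*u + u*sqrt(72 + u))
(T - 2866)*(2246 + M(36, 71)) = (7112 - 2866)*(2246 + 36*(71 + sqrt(72 + 36))) = 4246*(2246 + 36*(71 + sqrt(108))) = 4246*(2246 + 36*(71 + 6*sqrt(3))) = 4246*(2246 + (2556 + 216*sqrt(3))) = 4246*(4802 + 216*sqrt(3)) = 20389292 + 917136*sqrt(3)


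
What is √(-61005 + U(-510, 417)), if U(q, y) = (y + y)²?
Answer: √634551 ≈ 796.59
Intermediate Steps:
U(q, y) = 4*y² (U(q, y) = (2*y)² = 4*y²)
√(-61005 + U(-510, 417)) = √(-61005 + 4*417²) = √(-61005 + 4*173889) = √(-61005 + 695556) = √634551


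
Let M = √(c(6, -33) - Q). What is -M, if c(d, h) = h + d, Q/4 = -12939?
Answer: -√51729 ≈ -227.44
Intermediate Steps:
Q = -51756 (Q = 4*(-12939) = -51756)
c(d, h) = d + h
M = √51729 (M = √((6 - 33) - 1*(-51756)) = √(-27 + 51756) = √51729 ≈ 227.44)
-M = -√51729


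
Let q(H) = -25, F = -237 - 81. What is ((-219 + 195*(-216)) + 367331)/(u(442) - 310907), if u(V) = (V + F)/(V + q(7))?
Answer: -135521664/129648095 ≈ -1.0453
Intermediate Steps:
F = -318
u(V) = (-318 + V)/(-25 + V) (u(V) = (V - 318)/(V - 25) = (-318 + V)/(-25 + V))
((-219 + 195*(-216)) + 367331)/(u(442) - 310907) = ((-219 + 195*(-216)) + 367331)/((-318 + 442)/(-25 + 442) - 310907) = ((-219 - 42120) + 367331)/(124/417 - 310907) = (-42339 + 367331)/((1/417)*124 - 310907) = 324992/(124/417 - 310907) = 324992/(-129648095/417) = 324992*(-417/129648095) = -135521664/129648095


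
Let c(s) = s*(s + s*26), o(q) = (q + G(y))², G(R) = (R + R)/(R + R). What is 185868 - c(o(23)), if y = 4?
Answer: -8772084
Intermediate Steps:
G(R) = 1 (G(R) = (2*R)/((2*R)) = (2*R)*(1/(2*R)) = 1)
o(q) = (1 + q)² (o(q) = (q + 1)² = (1 + q)²)
c(s) = 27*s² (c(s) = s*(s + 26*s) = s*(27*s) = 27*s²)
185868 - c(o(23)) = 185868 - 27*((1 + 23)²)² = 185868 - 27*(24²)² = 185868 - 27*576² = 185868 - 27*331776 = 185868 - 1*8957952 = 185868 - 8957952 = -8772084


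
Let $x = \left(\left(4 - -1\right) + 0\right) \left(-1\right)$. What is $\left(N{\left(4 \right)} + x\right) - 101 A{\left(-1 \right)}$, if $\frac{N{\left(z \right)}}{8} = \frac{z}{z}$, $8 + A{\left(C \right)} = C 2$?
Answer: $1013$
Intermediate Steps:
$A{\left(C \right)} = -8 + 2 C$ ($A{\left(C \right)} = -8 + C 2 = -8 + 2 C$)
$x = -5$ ($x = \left(\left(4 + 1\right) + 0\right) \left(-1\right) = \left(5 + 0\right) \left(-1\right) = 5 \left(-1\right) = -5$)
$N{\left(z \right)} = 8$ ($N{\left(z \right)} = 8 \frac{z}{z} = 8 \cdot 1 = 8$)
$\left(N{\left(4 \right)} + x\right) - 101 A{\left(-1 \right)} = \left(8 - 5\right) - 101 \left(-8 + 2 \left(-1\right)\right) = 3 - 101 \left(-8 - 2\right) = 3 - -1010 = 3 + 1010 = 1013$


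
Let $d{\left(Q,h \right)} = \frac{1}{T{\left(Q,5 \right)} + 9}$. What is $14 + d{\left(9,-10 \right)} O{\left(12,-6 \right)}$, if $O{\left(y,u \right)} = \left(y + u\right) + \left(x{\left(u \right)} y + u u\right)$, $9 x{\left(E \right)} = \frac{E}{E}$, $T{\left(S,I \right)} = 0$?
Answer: $\frac{508}{27} \approx 18.815$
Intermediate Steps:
$x{\left(E \right)} = \frac{1}{9}$ ($x{\left(E \right)} = \frac{E \frac{1}{E}}{9} = \frac{1}{9} \cdot 1 = \frac{1}{9}$)
$d{\left(Q,h \right)} = \frac{1}{9}$ ($d{\left(Q,h \right)} = \frac{1}{0 + 9} = \frac{1}{9}$)
$O{\left(y,u \right)} = u + u^{2} + \frac{10 y}{9}$ ($O{\left(y,u \right)} = \left(y + u\right) + \left(\frac{y}{9} + u u\right) = \left(u + y\right) + \left(\frac{y}{9} + u^{2}\right) = \left(u + y\right) + \left(u^{2} + \frac{y}{9}\right) = u + u^{2} + \frac{10 y}{9}$)
$14 + d{\left(9,-10 \right)} O{\left(12,-6 \right)} = 14 + \frac{-6 + \left(-6\right)^{2} + \frac{10}{9} \cdot 12}{9} = 14 + \frac{-6 + 36 + \frac{40}{3}}{9} = 14 + \frac{1}{9} \cdot \frac{130}{3} = 14 + \frac{130}{27} = \frac{508}{27}$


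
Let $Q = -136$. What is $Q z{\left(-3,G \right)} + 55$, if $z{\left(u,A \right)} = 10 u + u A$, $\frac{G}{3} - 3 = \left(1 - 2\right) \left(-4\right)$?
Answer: $12703$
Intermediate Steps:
$G = 21$ ($G = 9 + 3 \left(1 - 2\right) \left(-4\right) = 9 + 3 \left(\left(-1\right) \left(-4\right)\right) = 9 + 3 \cdot 4 = 9 + 12 = 21$)
$z{\left(u,A \right)} = 10 u + A u$
$Q z{\left(-3,G \right)} + 55 = - 136 \left(- 3 \left(10 + 21\right)\right) + 55 = - 136 \left(\left(-3\right) 31\right) + 55 = \left(-136\right) \left(-93\right) + 55 = 12648 + 55 = 12703$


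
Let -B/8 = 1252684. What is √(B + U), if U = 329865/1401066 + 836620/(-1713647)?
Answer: I*√6418727477278442259128770622502/800310849234 ≈ 3165.7*I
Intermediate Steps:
B = -10021472 (B = -8*1252684 = -10021472)
U = -202295889755/800310849234 (U = 329865*(1/1401066) + 836620*(-1/1713647) = 109955/467022 - 836620/1713647 = -202295889755/800310849234 ≈ -0.25277)
√(B + U) = √(-10021472 - 202295889755/800310849234) = √(-8020292969190642203/800310849234) = I*√6418727477278442259128770622502/800310849234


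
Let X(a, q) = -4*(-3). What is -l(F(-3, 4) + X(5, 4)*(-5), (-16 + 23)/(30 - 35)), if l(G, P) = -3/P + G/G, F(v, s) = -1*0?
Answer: -22/7 ≈ -3.1429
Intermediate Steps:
F(v, s) = 0
X(a, q) = 12
l(G, P) = 1 - 3/P (l(G, P) = -3/P + 1 = 1 - 3/P)
-l(F(-3, 4) + X(5, 4)*(-5), (-16 + 23)/(30 - 35)) = -(-3 + (-16 + 23)/(30 - 35))/((-16 + 23)/(30 - 35)) = -(-3 + 7/(-5))/(7/(-5)) = -(-3 + 7*(-1/5))/(7*(-1/5)) = -(-3 - 7/5)/(-7/5) = -(-5)*(-22)/(7*5) = -1*22/7 = -22/7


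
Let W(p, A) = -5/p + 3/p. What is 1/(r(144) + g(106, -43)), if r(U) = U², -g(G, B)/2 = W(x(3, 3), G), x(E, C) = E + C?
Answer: 3/62210 ≈ 4.8224e-5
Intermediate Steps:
x(E, C) = C + E
W(p, A) = -2/p
g(G, B) = ⅔ (g(G, B) = -(-4)/(3 + 3) = -(-4)/6 = -2*(-⅓) = ⅔)
1/(r(144) + g(106, -43)) = 1/(144² + ⅔) = 1/(20736 + ⅔) = 1/(62210/3) = 3/62210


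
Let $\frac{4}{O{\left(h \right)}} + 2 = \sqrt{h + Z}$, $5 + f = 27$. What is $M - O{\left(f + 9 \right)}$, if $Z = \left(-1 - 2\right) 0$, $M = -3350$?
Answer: $- \frac{90458}{27} - \frac{4 \sqrt{31}}{27} \approx -3351.1$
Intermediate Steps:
$Z = 0$ ($Z = \left(-3\right) 0 = 0$)
$f = 22$ ($f = -5 + 27 = 22$)
$O{\left(h \right)} = \frac{4}{-2 + \sqrt{h}}$ ($O{\left(h \right)} = \frac{4}{-2 + \sqrt{h + 0}} = \frac{4}{-2 + \sqrt{h}}$)
$M - O{\left(f + 9 \right)} = -3350 - \frac{4}{-2 + \sqrt{22 + 9}} = -3350 - \frac{4}{-2 + \sqrt{31}}$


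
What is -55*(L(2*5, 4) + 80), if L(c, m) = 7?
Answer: -4785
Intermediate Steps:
-55*(L(2*5, 4) + 80) = -55*(7 + 80) = -55*87 = -4785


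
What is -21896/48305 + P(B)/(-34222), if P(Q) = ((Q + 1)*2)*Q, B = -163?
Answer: -1650204286/826546855 ≈ -1.9965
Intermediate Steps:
P(Q) = Q*(2 + 2*Q) (P(Q) = ((1 + Q)*2)*Q = (2 + 2*Q)*Q = Q*(2 + 2*Q))
-21896/48305 + P(B)/(-34222) = -21896/48305 + (2*(-163)*(1 - 163))/(-34222) = -21896*1/48305 + (2*(-163)*(-162))*(-1/34222) = -21896/48305 + 52812*(-1/34222) = -21896/48305 - 26406/17111 = -1650204286/826546855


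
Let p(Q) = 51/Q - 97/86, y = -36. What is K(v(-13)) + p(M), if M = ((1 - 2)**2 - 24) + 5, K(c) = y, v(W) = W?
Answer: -5155/129 ≈ -39.961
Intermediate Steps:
K(c) = -36
M = -18 (M = ((-1)**2 - 24) + 5 = (1 - 24) + 5 = -23 + 5 = -18)
p(Q) = -97/86 + 51/Q (p(Q) = 51/Q - 97*1/86 = 51/Q - 97/86 = -97/86 + 51/Q)
K(v(-13)) + p(M) = -36 + (-97/86 + 51/(-18)) = -36 + (-97/86 + 51*(-1/18)) = -36 + (-97/86 - 17/6) = -36 - 511/129 = -5155/129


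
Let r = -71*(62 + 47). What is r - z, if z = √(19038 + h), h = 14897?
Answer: -7739 - √33935 ≈ -7923.2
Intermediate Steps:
r = -7739 (r = -71*109 = -7739)
z = √33935 (z = √(19038 + 14897) = √33935 ≈ 184.21)
r - z = -7739 - √33935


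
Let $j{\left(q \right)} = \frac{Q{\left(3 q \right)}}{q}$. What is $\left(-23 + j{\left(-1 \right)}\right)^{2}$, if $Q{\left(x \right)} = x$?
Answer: $400$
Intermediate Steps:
$j{\left(q \right)} = 3$ ($j{\left(q \right)} = \frac{3 q}{q} = 3$)
$\left(-23 + j{\left(-1 \right)}\right)^{2} = \left(-23 + 3\right)^{2} = \left(-20\right)^{2} = 400$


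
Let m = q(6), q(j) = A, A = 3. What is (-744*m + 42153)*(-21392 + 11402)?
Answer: -398810790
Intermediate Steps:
q(j) = 3
m = 3
(-744*m + 42153)*(-21392 + 11402) = (-744*3 + 42153)*(-21392 + 11402) = (-2232 + 42153)*(-9990) = 39921*(-9990) = -398810790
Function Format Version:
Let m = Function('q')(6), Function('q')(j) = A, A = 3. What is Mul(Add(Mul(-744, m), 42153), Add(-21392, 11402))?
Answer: -398810790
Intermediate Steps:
Function('q')(j) = 3
m = 3
Mul(Add(Mul(-744, m), 42153), Add(-21392, 11402)) = Mul(Add(Mul(-744, 3), 42153), Add(-21392, 11402)) = Mul(Add(-2232, 42153), -9990) = Mul(39921, -9990) = -398810790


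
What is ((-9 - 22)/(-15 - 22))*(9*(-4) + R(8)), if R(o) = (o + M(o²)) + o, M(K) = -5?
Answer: -775/37 ≈ -20.946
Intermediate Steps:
R(o) = -5 + 2*o (R(o) = (o - 5) + o = (-5 + o) + o = -5 + 2*o)
((-9 - 22)/(-15 - 22))*(9*(-4) + R(8)) = ((-9 - 22)/(-15 - 22))*(9*(-4) + (-5 + 2*8)) = (-31/(-37))*(-36 + (-5 + 16)) = (-31*(-1/37))*(-36 + 11) = (31/37)*(-25) = -775/37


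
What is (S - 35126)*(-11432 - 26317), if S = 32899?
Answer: 84067023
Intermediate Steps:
(S - 35126)*(-11432 - 26317) = (32899 - 35126)*(-11432 - 26317) = -2227*(-37749) = 84067023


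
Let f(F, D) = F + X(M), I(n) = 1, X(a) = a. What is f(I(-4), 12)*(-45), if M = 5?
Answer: -270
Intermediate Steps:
f(F, D) = 5 + F (f(F, D) = F + 5 = 5 + F)
f(I(-4), 12)*(-45) = (5 + 1)*(-45) = 6*(-45) = -270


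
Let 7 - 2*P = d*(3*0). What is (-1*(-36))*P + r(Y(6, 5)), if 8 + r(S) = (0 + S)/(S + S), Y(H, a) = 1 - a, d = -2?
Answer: 237/2 ≈ 118.50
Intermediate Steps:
P = 7/2 (P = 7/2 - (-1)*3*0 = 7/2 - (-1)*0 = 7/2 - ½*0 = 7/2 + 0 = 7/2 ≈ 3.5000)
r(S) = -15/2 (r(S) = -8 + (0 + S)/(S + S) = -8 + S/((2*S)) = -8 + S*(1/(2*S)) = -8 + ½ = -15/2)
(-1*(-36))*P + r(Y(6, 5)) = -1*(-36)*(7/2) - 15/2 = 36*(7/2) - 15/2 = 126 - 15/2 = 237/2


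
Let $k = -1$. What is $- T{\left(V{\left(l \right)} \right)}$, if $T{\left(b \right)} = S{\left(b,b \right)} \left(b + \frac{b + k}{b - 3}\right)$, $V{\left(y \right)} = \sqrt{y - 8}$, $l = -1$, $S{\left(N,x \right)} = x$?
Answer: $8 - 2 i \approx 8.0 - 2.0 i$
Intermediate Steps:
$V{\left(y \right)} = \sqrt{-8 + y}$
$T{\left(b \right)} = b \left(b + \frac{-1 + b}{-3 + b}\right)$ ($T{\left(b \right)} = b \left(b + \frac{b - 1}{b - 3}\right) = b \left(b + \frac{-1 + b}{-3 + b}\right)$)
$- T{\left(V{\left(l \right)} \right)} = - \frac{\sqrt{-8 - 1} \left(-1 + \left(\sqrt{-8 - 1}\right)^{2} - 2 \sqrt{-8 - 1}\right)}{-3 + \sqrt{-8 - 1}} = - \frac{\sqrt{-9} \left(-1 + \left(\sqrt{-9}\right)^{2} - 2 \sqrt{-9}\right)}{-3 + \sqrt{-9}} = - \frac{3 i \left(-1 + \left(3 i\right)^{2} - 2 \cdot 3 i\right)}{-3 + 3 i} = - 3 i \frac{-3 - 3 i}{18} \left(-1 - 9 - 6 i\right) = - 3 i \frac{-3 - 3 i}{18} \left(-10 - 6 i\right) = - \frac{i \left(-10 - 6 i\right) \left(-3 - 3 i\right)}{6}$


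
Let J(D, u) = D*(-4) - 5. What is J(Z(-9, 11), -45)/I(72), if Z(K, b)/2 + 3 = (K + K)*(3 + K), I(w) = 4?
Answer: -845/4 ≈ -211.25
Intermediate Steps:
Z(K, b) = -6 + 4*K*(3 + K) (Z(K, b) = -6 + 2*((K + K)*(3 + K)) = -6 + 2*((2*K)*(3 + K)) = -6 + 2*(2*K*(3 + K)) = -6 + 4*K*(3 + K))
J(D, u) = -5 - 4*D (J(D, u) = -4*D - 5 = -5 - 4*D)
J(Z(-9, 11), -45)/I(72) = (-5 - 4*(-6 + 4*(-9)**2 + 12*(-9)))/4 = (-5 - 4*(-6 + 4*81 - 108))*(1/4) = (-5 - 4*(-6 + 324 - 108))*(1/4) = (-5 - 4*210)*(1/4) = (-5 - 840)*(1/4) = -845*1/4 = -845/4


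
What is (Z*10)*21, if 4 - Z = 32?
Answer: -5880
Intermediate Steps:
Z = -28 (Z = 4 - 1*32 = 4 - 32 = -28)
(Z*10)*21 = -28*10*21 = -280*21 = -5880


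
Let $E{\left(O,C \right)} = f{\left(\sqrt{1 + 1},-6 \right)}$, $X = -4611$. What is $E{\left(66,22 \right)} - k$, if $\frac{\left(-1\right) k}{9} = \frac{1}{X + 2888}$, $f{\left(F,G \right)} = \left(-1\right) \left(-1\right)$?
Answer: $\frac{1714}{1723} \approx 0.99478$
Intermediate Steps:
$f{\left(F,G \right)} = 1$
$E{\left(O,C \right)} = 1$
$k = \frac{9}{1723}$ ($k = - \frac{9}{-4611 + 2888} = - \frac{9}{-1723} = \left(-9\right) \left(- \frac{1}{1723}\right) = \frac{9}{1723} \approx 0.0052234$)
$E{\left(66,22 \right)} - k = 1 - \frac{9}{1723} = \frac{1714}{1723}$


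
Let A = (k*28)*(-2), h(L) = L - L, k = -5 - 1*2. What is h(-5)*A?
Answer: 0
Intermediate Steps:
k = -7 (k = -5 - 2 = -7)
h(L) = 0
A = 392 (A = -7*28*(-2) = -196*(-2) = 392)
h(-5)*A = 0*392 = 0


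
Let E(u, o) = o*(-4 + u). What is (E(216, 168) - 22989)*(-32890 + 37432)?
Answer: 57351834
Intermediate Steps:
(E(216, 168) - 22989)*(-32890 + 37432) = (168*(-4 + 216) - 22989)*(-32890 + 37432) = (168*212 - 22989)*4542 = (35616 - 22989)*4542 = 12627*4542 = 57351834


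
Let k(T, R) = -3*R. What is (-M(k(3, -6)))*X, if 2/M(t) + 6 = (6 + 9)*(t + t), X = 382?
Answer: -382/267 ≈ -1.4307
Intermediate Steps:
M(t) = 2/(-6 + 30*t) (M(t) = 2/(-6 + (6 + 9)*(t + t)) = 2/(-6 + 15*(2*t)) = 2/(-6 + 30*t))
(-M(k(3, -6)))*X = -1/(3*(-1 + 5*(-3*(-6))))*382 = -1/(3*(-1 + 5*18))*382 = -1/(3*(-1 + 90))*382 = -1/(3*89)*382 = -1*1/267*382 = -1/267*382 = -382/267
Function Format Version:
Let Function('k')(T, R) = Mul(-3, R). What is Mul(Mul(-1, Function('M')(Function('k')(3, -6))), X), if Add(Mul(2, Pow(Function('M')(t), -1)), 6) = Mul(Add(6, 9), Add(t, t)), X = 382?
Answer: Rational(-382, 267) ≈ -1.4307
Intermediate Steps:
Function('M')(t) = Mul(2, Pow(Add(-6, Mul(30, t)), -1)) (Function('M')(t) = Mul(2, Pow(Add(-6, Mul(Add(6, 9), Add(t, t))), -1)) = Mul(2, Pow(Add(-6, Mul(15, Mul(2, t))), -1)) = Mul(2, Pow(Add(-6, Mul(30, t)), -1)))
Mul(Mul(-1, Function('M')(Function('k')(3, -6))), X) = Mul(Mul(-1, Mul(Rational(1, 3), Pow(Add(-1, Mul(5, Mul(-3, -6))), -1))), 382) = Mul(Mul(-1, Mul(Rational(1, 3), Pow(Add(-1, Mul(5, 18)), -1))), 382) = Mul(Mul(-1, Mul(Rational(1, 3), Pow(Add(-1, 90), -1))), 382) = Mul(Mul(-1, Mul(Rational(1, 3), Pow(89, -1))), 382) = Mul(Mul(-1, Mul(Rational(1, 3), Rational(1, 89))), 382) = Mul(Mul(-1, Rational(1, 267)), 382) = Mul(Rational(-1, 267), 382) = Rational(-382, 267)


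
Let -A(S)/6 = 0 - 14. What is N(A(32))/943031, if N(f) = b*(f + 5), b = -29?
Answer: -2581/943031 ≈ -0.0027369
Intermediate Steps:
A(S) = 84 (A(S) = -6*(0 - 14) = -6*(-14) = 84)
N(f) = -145 - 29*f (N(f) = -29*(f + 5) = -29*(5 + f) = -145 - 29*f)
N(A(32))/943031 = (-145 - 29*84)/943031 = (-145 - 2436)*(1/943031) = -2581*1/943031 = -2581/943031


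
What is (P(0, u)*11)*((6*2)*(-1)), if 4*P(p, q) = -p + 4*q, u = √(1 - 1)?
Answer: 0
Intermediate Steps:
u = 0 (u = √0 = 0)
P(p, q) = q - p/4 (P(p, q) = (-p + 4*q)/4 = q - p/4)
(P(0, u)*11)*((6*2)*(-1)) = ((0 - ¼*0)*11)*((6*2)*(-1)) = ((0 + 0)*11)*(12*(-1)) = (0*11)*(-12) = 0*(-12) = 0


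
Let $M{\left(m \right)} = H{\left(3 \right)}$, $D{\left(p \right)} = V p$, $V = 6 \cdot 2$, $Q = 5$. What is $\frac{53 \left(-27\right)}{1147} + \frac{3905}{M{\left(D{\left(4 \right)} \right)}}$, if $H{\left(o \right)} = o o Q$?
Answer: $\frac{882928}{10323} \approx 85.53$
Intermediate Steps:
$V = 12$
$H{\left(o \right)} = 5 o^{2}$ ($H{\left(o \right)} = o o 5 = o^{2} \cdot 5 = 5 o^{2}$)
$D{\left(p \right)} = 12 p$
$M{\left(m \right)} = 45$ ($M{\left(m \right)} = 5 \cdot 3^{2} = 5 \cdot 9 = 45$)
$\frac{53 \left(-27\right)}{1147} + \frac{3905}{M{\left(D{\left(4 \right)} \right)}} = \frac{53 \left(-27\right)}{1147} + \frac{3905}{45} = \left(-1431\right) \frac{1}{1147} + 3905 \cdot \frac{1}{45} = - \frac{1431}{1147} + \frac{781}{9} = \frac{882928}{10323}$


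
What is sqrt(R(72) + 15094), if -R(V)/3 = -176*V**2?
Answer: sqrt(2752246) ≈ 1659.0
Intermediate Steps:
R(V) = 528*V**2 (R(V) = -(-528)*V**2 = 528*V**2)
sqrt(R(72) + 15094) = sqrt(528*72**2 + 15094) = sqrt(528*5184 + 15094) = sqrt(2737152 + 15094) = sqrt(2752246)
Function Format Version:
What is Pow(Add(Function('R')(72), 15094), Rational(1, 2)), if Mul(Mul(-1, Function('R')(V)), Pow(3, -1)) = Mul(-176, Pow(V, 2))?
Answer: Pow(2752246, Rational(1, 2)) ≈ 1659.0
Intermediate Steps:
Function('R')(V) = Mul(528, Pow(V, 2)) (Function('R')(V) = Mul(-3, Mul(-176, Pow(V, 2))) = Mul(528, Pow(V, 2)))
Pow(Add(Function('R')(72), 15094), Rational(1, 2)) = Pow(Add(Mul(528, Pow(72, 2)), 15094), Rational(1, 2)) = Pow(Add(Mul(528, 5184), 15094), Rational(1, 2)) = Pow(Add(2737152, 15094), Rational(1, 2)) = Pow(2752246, Rational(1, 2))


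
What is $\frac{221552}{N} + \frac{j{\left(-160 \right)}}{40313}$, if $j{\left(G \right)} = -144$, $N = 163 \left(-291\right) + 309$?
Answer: $- \frac{319221844}{67846779} \approx -4.705$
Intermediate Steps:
$N = -47124$ ($N = -47433 + 309 = -47124$)
$\frac{221552}{N} + \frac{j{\left(-160 \right)}}{40313} = \frac{221552}{-47124} - \frac{144}{40313} = 221552 \left(- \frac{1}{47124}\right) - \frac{144}{40313} = - \frac{55388}{11781} - \frac{144}{40313} = - \frac{319221844}{67846779}$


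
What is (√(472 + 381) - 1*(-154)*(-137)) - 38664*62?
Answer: -2418266 + √853 ≈ -2.4182e+6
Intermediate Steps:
(√(472 + 381) - 1*(-154)*(-137)) - 38664*62 = (√853 + 154*(-137)) - 1*2397168 = (√853 - 21098) - 2397168 = (-21098 + √853) - 2397168 = -2418266 + √853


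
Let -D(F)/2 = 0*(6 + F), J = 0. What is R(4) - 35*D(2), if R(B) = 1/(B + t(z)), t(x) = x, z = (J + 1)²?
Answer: ⅕ ≈ 0.20000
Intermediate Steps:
D(F) = 0 (D(F) = -0*(6 + F) = -2*0 = 0)
z = 1 (z = (0 + 1)² = 1² = 1)
R(B) = 1/(1 + B) (R(B) = 1/(B + 1) = 1/(1 + B))
R(4) - 35*D(2) = 1/(1 + 4) - 35*0 = 1/5 + 0 = ⅕ + 0 = ⅕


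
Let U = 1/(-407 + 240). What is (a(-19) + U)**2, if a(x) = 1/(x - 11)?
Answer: 38809/25100100 ≈ 0.0015462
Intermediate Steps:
U = -1/167 (U = 1/(-167) = -1/167 ≈ -0.0059880)
a(x) = 1/(-11 + x)
(a(-19) + U)**2 = (1/(-11 - 19) - 1/167)**2 = (1/(-30) - 1/167)**2 = (-1/30 - 1/167)**2 = (-197/5010)**2 = 38809/25100100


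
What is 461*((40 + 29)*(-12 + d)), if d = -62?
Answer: -2353866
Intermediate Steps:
461*((40 + 29)*(-12 + d)) = 461*((40 + 29)*(-12 - 62)) = 461*(69*(-74)) = 461*(-5106) = -2353866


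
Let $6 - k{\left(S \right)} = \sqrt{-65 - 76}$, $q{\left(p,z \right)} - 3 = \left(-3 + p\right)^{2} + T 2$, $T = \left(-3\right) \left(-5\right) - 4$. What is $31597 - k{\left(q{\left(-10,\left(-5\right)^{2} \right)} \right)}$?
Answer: $31591 + i \sqrt{141} \approx 31591.0 + 11.874 i$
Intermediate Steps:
$T = 11$ ($T = 15 - 4 = 11$)
$q{\left(p,z \right)} = 25 + \left(-3 + p\right)^{2}$ ($q{\left(p,z \right)} = 3 + \left(\left(-3 + p\right)^{2} + 11 \cdot 2\right) = 3 + \left(\left(-3 + p\right)^{2} + 22\right) = 3 + \left(22 + \left(-3 + p\right)^{2}\right) = 25 + \left(-3 + p\right)^{2}$)
$k{\left(S \right)} = 6 - i \sqrt{141}$ ($k{\left(S \right)} = 6 - \sqrt{-65 - 76} = 6 - \sqrt{-141} = 6 - i \sqrt{141}$)
$31597 - k{\left(q{\left(-10,\left(-5\right)^{2} \right)} \right)} = 31597 - \left(6 - i \sqrt{141}\right) = 31591 + i \sqrt{141}$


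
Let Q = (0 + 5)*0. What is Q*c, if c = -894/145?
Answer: 0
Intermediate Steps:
Q = 0 (Q = 5*0 = 0)
c = -894/145 (c = -894*1/145 = -894/145 ≈ -6.1655)
Q*c = 0*(-894/145) = 0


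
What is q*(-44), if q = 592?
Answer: -26048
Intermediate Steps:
q*(-44) = 592*(-44) = -26048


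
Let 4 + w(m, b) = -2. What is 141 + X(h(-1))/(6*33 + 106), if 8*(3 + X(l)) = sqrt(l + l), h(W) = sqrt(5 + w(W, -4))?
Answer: 342889/2432 + I/2432 ≈ 140.99 + 0.00041118*I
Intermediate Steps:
w(m, b) = -6 (w(m, b) = -4 - 2 = -6)
h(W) = I (h(W) = sqrt(5 - 6) = sqrt(-1) = I)
X(l) = -3 + sqrt(2)*sqrt(l)/8 (X(l) = -3 + sqrt(l + l)/8 = -3 + sqrt(2*l)/8 = -3 + (sqrt(2)*sqrt(l))/8 = -3 + sqrt(2)*sqrt(l)/8)
141 + X(h(-1))/(6*33 + 106) = 141 + (-3 + sqrt(2)*sqrt(I)/8)/(6*33 + 106) = 141 + (-3 + sqrt(2)*sqrt(I)/8)/(198 + 106) = 141 + (-3 + sqrt(2)*sqrt(I)/8)/304 = 141 + (-3/304 + sqrt(2)*sqrt(I)/2432) = 42861/304 + sqrt(2)*sqrt(I)/2432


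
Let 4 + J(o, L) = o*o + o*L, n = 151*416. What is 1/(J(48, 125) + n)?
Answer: 1/71116 ≈ 1.4062e-5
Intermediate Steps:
n = 62816
J(o, L) = -4 + o**2 + L*o (J(o, L) = -4 + (o*o + o*L) = -4 + (o**2 + L*o) = -4 + o**2 + L*o)
1/(J(48, 125) + n) = 1/((-4 + 48**2 + 125*48) + 62816) = 1/((-4 + 2304 + 6000) + 62816) = 1/(8300 + 62816) = 1/71116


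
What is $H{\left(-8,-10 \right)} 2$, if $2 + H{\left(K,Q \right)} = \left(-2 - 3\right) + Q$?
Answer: $-34$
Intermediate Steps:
$H{\left(K,Q \right)} = -7 + Q$ ($H{\left(K,Q \right)} = -2 + \left(\left(-2 - 3\right) + Q\right) = -2 + \left(-5 + Q\right) = -7 + Q$)
$H{\left(-8,-10 \right)} 2 = \left(-7 - 10\right) 2 = \left(-17\right) 2 = -34$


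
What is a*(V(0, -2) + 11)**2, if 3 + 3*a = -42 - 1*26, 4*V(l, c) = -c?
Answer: -37559/12 ≈ -3129.9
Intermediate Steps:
V(l, c) = -c/4 (V(l, c) = (-c)/4 = -c/4)
a = -71/3 (a = -1 + (-42 - 1*26)/3 = -1 + (-42 - 26)/3 = -1 + (1/3)*(-68) = -1 - 68/3 = -71/3 ≈ -23.667)
a*(V(0, -2) + 11)**2 = -71*(-1/4*(-2) + 11)**2/3 = -71*(1/2 + 11)**2/3 = -71*(23/2)**2/3 = -71/3*529/4 = -37559/12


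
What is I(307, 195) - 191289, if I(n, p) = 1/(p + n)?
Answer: -96027077/502 ≈ -1.9129e+5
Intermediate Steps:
I(n, p) = 1/(n + p)
I(307, 195) - 191289 = 1/(307 + 195) - 191289 = 1/502 - 191289 = -96027077/502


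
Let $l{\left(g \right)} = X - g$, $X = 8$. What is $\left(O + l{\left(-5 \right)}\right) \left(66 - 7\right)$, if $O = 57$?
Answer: $4130$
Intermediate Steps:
$l{\left(g \right)} = 8 - g$
$\left(O + l{\left(-5 \right)}\right) \left(66 - 7\right) = \left(57 + \left(8 - -5\right)\right) \left(66 - 7\right) = \left(57 + \left(8 + 5\right)\right) \left(66 - 7\right) = \left(57 + 13\right) 59 = 70 \cdot 59 = 4130$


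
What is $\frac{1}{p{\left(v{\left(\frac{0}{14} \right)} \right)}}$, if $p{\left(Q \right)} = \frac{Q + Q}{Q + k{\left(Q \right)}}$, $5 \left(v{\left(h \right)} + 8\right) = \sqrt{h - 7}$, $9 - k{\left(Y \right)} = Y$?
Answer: $- \frac{900}{1607} - \frac{45 i \sqrt{7}}{3214} \approx -0.56005 - 0.037044 i$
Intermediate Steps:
$k{\left(Y \right)} = 9 - Y$
$v{\left(h \right)} = -8 + \frac{\sqrt{-7 + h}}{5}$ ($v{\left(h \right)} = -8 + \frac{\sqrt{h - 7}}{5} = -8 + \frac{\sqrt{-7 + h}}{5}$)
$p{\left(Q \right)} = \frac{2 Q}{9}$ ($p{\left(Q \right)} = \frac{Q + Q}{Q - \left(-9 + Q\right)} = \frac{2 Q}{9}$)
$\frac{1}{p{\left(v{\left(\frac{0}{14} \right)} \right)}} = \frac{1}{\frac{2}{9} \left(-8 + \frac{\sqrt{-7 + \frac{0}{14}}}{5}\right)} = \frac{1}{\frac{2}{9} \left(-8 + \frac{\sqrt{-7 + 0 \cdot \frac{1}{14}}}{5}\right)} = \frac{1}{\frac{2}{9} \left(-8 + \frac{\sqrt{-7 + 0}}{5}\right)} = \frac{1}{\frac{2}{9} \left(-8 + \frac{\sqrt{-7}}{5}\right)} = \frac{1}{\frac{2}{9} \left(-8 + \frac{i \sqrt{7}}{5}\right)} = \frac{1}{- \frac{16}{9} + \frac{2 i \sqrt{7}}{45}}$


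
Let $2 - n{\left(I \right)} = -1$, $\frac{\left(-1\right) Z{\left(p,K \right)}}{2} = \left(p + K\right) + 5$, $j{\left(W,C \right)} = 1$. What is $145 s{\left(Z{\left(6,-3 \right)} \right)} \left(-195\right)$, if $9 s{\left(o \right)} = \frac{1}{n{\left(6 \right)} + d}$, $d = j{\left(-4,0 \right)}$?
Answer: $- \frac{9425}{12} \approx -785.42$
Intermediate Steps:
$Z{\left(p,K \right)} = -10 - 2 K - 2 p$ ($Z{\left(p,K \right)} = - 2 \left(\left(p + K\right) + 5\right) = - 2 \left(\left(K + p\right) + 5\right) = - 2 \left(5 + K + p\right) = -10 - 2 K - 2 p$)
$n{\left(I \right)} = 3$ ($n{\left(I \right)} = 2 - -1 = 2 + 1 = 3$)
$d = 1$
$s{\left(o \right)} = \frac{1}{36}$ ($s{\left(o \right)} = \frac{1}{9 \left(3 + 1\right)} = \frac{1}{9 \cdot 4} = \frac{1}{9} \cdot \frac{1}{4} = \frac{1}{36}$)
$145 s{\left(Z{\left(6,-3 \right)} \right)} \left(-195\right) = 145 \cdot \frac{1}{36} \left(-195\right) = \frac{145}{36} \left(-195\right) = - \frac{9425}{12}$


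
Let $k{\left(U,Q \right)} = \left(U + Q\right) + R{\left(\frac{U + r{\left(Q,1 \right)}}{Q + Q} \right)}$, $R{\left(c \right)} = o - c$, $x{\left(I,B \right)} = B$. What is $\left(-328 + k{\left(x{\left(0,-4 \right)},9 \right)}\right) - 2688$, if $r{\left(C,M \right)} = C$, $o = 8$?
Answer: $- \frac{54059}{18} \approx -3003.3$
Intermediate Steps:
$R{\left(c \right)} = 8 - c$
$k{\left(U,Q \right)} = 8 + Q + U - \frac{Q + U}{2 Q}$ ($k{\left(U,Q \right)} = \left(U + Q\right) + \left(8 - \frac{U + Q}{Q + Q}\right) = \left(Q + U\right) + \left(8 - \frac{Q + U}{2 Q}\right) = 8 + Q + U - \frac{Q + U}{2 Q}$)
$\left(-328 + k{\left(x{\left(0,-4 \right)},9 \right)}\right) - 2688 = \left(-328 + \left(\frac{15}{2} + 9 - 4 - - \frac{2}{9}\right)\right) - 2688 = \left(-328 + \left(\frac{15}{2} + 9 - 4 - \left(-2\right) \frac{1}{9}\right)\right) - 2688 = \left(-328 + \left(\frac{15}{2} + 9 - 4 + \frac{2}{9}\right)\right) - 2688 = \left(-328 + \frac{229}{18}\right) - 2688 = - \frac{5675}{18} - 2688 = - \frac{54059}{18}$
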